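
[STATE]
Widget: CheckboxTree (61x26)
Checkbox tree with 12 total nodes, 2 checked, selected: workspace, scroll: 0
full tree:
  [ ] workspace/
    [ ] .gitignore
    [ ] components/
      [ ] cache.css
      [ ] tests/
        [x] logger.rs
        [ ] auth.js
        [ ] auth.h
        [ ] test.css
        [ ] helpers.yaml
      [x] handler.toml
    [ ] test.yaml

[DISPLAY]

>[-] workspace/                                              
   [ ] .gitignore                                            
   [-] components/                                           
     [ ] cache.css                                           
     [-] tests/                                              
       [x] logger.rs                                         
       [ ] auth.js                                           
       [ ] auth.h                                            
       [ ] test.css                                          
       [ ] helpers.yaml                                      
     [x] handler.toml                                        
   [ ] test.yaml                                             
                                                             
                                                             
                                                             
                                                             
                                                             
                                                             
                                                             
                                                             
                                                             
                                                             
                                                             
                                                             
                                                             
                                                             


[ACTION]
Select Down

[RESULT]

 [-] workspace/                                              
>  [ ] .gitignore                                            
   [-] components/                                           
     [ ] cache.css                                           
     [-] tests/                                              
       [x] logger.rs                                         
       [ ] auth.js                                           
       [ ] auth.h                                            
       [ ] test.css                                          
       [ ] helpers.yaml                                      
     [x] handler.toml                                        
   [ ] test.yaml                                             
                                                             
                                                             
                                                             
                                                             
                                                             
                                                             
                                                             
                                                             
                                                             
                                                             
                                                             
                                                             
                                                             
                                                             


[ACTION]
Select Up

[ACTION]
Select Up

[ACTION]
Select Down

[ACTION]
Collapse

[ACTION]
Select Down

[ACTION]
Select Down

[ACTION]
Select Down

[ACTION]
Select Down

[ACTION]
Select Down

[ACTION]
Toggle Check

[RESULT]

 [-] workspace/                                              
   [ ] .gitignore                                            
   [-] components/                                           
     [ ] cache.css                                           
     [-] tests/                                              
       [x] logger.rs                                         
>      [x] auth.js                                           
       [ ] auth.h                                            
       [ ] test.css                                          
       [ ] helpers.yaml                                      
     [x] handler.toml                                        
   [ ] test.yaml                                             
                                                             
                                                             
                                                             
                                                             
                                                             
                                                             
                                                             
                                                             
                                                             
                                                             
                                                             
                                                             
                                                             
                                                             


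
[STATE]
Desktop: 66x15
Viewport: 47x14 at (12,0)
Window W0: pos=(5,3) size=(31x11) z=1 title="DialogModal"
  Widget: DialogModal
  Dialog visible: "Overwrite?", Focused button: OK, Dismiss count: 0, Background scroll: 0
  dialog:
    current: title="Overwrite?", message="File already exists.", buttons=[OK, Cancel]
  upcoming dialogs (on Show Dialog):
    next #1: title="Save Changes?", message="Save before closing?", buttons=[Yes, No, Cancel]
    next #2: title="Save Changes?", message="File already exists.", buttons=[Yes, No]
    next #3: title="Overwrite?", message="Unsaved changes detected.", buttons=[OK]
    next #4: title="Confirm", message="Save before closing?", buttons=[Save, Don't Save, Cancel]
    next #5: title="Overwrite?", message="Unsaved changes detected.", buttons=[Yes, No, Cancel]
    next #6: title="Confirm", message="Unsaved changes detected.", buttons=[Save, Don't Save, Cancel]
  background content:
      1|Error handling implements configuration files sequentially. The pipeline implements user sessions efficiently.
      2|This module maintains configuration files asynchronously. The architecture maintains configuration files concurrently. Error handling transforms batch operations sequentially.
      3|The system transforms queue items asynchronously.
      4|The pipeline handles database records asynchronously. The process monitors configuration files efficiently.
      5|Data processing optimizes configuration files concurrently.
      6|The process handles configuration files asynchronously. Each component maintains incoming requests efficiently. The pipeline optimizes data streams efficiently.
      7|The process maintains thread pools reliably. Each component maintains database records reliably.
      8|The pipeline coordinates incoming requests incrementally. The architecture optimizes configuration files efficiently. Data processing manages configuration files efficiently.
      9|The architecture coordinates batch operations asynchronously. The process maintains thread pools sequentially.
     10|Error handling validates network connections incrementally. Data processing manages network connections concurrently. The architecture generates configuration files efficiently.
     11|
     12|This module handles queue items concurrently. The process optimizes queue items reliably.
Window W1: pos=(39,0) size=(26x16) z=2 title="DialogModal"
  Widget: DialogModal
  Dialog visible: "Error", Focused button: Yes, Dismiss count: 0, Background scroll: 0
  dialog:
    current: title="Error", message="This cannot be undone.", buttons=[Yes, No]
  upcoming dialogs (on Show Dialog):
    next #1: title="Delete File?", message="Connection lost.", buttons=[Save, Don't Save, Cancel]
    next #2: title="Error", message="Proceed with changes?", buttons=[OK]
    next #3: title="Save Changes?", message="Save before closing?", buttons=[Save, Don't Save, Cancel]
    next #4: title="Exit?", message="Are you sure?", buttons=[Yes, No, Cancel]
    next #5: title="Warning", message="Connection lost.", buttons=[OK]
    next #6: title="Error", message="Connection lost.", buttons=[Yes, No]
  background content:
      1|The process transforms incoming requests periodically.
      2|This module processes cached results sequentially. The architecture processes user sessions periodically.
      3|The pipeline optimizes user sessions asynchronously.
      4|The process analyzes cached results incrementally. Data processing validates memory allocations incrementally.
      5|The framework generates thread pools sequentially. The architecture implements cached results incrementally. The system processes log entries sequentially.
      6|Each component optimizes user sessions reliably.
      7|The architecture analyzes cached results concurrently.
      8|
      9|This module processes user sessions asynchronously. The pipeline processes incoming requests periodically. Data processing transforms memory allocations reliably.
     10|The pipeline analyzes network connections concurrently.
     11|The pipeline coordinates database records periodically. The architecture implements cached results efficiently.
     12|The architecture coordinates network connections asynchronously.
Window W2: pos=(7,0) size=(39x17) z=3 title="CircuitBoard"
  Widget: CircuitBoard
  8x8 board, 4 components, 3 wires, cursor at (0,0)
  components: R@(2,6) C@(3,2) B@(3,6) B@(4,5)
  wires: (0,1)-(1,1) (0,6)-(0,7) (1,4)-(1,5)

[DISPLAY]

━━━━━━━━━━━━━━━━━━━━━━━━━━━━━━━━━┓━━━━━━━━━━━━━
cuitBoard                        ┃gModal       
─────────────────────────────────┨─────────────
 1 2 3 4 5 6 7                   ┃ocess transfo
.]  ·                   · ─ ·    ┃odule process
    │                            ┃peline optimi
    ·           · ─ ·            ┃─────────────
                                 ┃   Error     
                        R        ┃s cannot be u
                                 ┃ [Yes]  No   
        C               B        ┃─────────────
                                 ┃odule process
                    B            ┃peline analyz
                                 ┃peline coordi


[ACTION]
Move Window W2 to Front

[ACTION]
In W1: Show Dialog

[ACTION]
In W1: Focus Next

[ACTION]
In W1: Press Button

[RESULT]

━━━━━━━━━━━━━━━━━━━━━━━━━━━━━━━━━┓━━━━━━━━━━━━━
cuitBoard                        ┃gModal       
─────────────────────────────────┨─────────────
 1 2 3 4 5 6 7                   ┃ocess transfo
.]  ·                   · ─ ·    ┃odule process
    │                            ┃peline optimi
    ·           · ─ ·            ┃ocess analyze
                                 ┃amework gener
                        R        ┃omponent opti
                                 ┃chitecture an
        C               B        ┃             
                                 ┃odule process
                    B            ┃peline analyz
                                 ┃peline coordi


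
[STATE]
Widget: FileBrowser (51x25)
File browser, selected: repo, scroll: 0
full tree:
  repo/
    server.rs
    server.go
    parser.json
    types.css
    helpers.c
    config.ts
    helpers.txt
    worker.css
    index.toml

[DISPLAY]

> [-] repo/                                        
    server.rs                                      
    server.go                                      
    parser.json                                    
    types.css                                      
    helpers.c                                      
    config.ts                                      
    helpers.txt                                    
    worker.css                                     
    index.toml                                     
                                                   
                                                   
                                                   
                                                   
                                                   
                                                   
                                                   
                                                   
                                                   
                                                   
                                                   
                                                   
                                                   
                                                   
                                                   


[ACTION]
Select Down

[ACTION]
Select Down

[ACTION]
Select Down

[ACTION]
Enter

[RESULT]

  [-] repo/                                        
    server.rs                                      
    server.go                                      
  > parser.json                                    
    types.css                                      
    helpers.c                                      
    config.ts                                      
    helpers.txt                                    
    worker.css                                     
    index.toml                                     
                                                   
                                                   
                                                   
                                                   
                                                   
                                                   
                                                   
                                                   
                                                   
                                                   
                                                   
                                                   
                                                   
                                                   
                                                   


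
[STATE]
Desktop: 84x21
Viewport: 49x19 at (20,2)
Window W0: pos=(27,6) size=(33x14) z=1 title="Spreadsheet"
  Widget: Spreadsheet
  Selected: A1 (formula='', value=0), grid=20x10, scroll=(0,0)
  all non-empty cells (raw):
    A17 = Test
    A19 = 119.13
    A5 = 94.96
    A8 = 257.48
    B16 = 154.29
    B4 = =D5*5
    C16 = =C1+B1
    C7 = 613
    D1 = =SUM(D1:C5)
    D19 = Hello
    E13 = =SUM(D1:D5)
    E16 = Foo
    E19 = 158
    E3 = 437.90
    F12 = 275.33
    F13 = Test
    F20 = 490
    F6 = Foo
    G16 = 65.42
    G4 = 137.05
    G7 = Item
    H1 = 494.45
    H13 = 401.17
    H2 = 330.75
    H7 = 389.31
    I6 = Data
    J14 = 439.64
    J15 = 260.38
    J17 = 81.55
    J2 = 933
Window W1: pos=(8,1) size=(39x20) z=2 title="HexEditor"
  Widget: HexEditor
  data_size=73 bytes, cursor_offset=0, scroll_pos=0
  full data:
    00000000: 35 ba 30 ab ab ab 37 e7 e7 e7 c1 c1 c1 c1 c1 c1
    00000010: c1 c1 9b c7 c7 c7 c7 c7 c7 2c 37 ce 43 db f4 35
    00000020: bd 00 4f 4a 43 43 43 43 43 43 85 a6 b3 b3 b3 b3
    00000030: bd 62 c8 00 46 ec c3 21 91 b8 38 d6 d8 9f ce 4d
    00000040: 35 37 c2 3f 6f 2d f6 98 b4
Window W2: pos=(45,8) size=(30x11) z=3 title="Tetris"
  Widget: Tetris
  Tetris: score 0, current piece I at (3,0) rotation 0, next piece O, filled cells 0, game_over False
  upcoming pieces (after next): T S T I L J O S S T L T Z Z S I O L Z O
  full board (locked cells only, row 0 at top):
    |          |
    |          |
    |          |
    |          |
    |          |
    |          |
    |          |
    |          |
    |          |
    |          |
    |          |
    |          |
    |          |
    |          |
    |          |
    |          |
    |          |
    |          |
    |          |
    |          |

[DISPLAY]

                          ┃                      
──────────────────────────┨                      
5 ba 30 ab ab ab 37 e7  e7┃                      
1 c1 9b c7 c7 c7 c7 c7  c7┃                      
d 00 4f 4a 43 43 43 43  43┃━━━━━━━━━━━━┓         
d 62 c8 00 46 ec c3 21  91┃            ┃         
5 37 c2 3f 6f 2d f6 98  b┏━━━━━━━━━━━━━━━━━━━━━━━
                         ┃ Tetris                
                         ┠───────────────────────
                         ┃          │Next:       
                         ┃          │▓▓          
                         ┃          │▓▓          
                         ┃          │            
                         ┃          │            
                         ┃          │            
                         ┃          │Score:      
                         ┗━━━━━━━━━━━━━━━━━━━━━━━
                          ┃━━━━━━━━━━━━┛         
━━━━━━━━━━━━━━━━━━━━━━━━━━┛                      


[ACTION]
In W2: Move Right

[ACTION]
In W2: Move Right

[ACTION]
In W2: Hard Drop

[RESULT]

                          ┃                      
──────────────────────────┨                      
5 ba 30 ab ab ab 37 e7  e7┃                      
1 c1 9b c7 c7 c7 c7 c7  c7┃                      
d 00 4f 4a 43 43 43 43  43┃━━━━━━━━━━━━┓         
d 62 c8 00 46 ec c3 21  91┃            ┃         
5 37 c2 3f 6f 2d f6 98  b┏━━━━━━━━━━━━━━━━━━━━━━━
                         ┃ Tetris                
                         ┠───────────────────────
                         ┃          │Next:       
                         ┃          │ ▒          
                         ┃          │▒▒▒         
                         ┃          │            
                         ┃          │            
                         ┃          │            
                         ┃     ████ │Score:      
                         ┗━━━━━━━━━━━━━━━━━━━━━━━
                          ┃━━━━━━━━━━━━┛         
━━━━━━━━━━━━━━━━━━━━━━━━━━┛                      


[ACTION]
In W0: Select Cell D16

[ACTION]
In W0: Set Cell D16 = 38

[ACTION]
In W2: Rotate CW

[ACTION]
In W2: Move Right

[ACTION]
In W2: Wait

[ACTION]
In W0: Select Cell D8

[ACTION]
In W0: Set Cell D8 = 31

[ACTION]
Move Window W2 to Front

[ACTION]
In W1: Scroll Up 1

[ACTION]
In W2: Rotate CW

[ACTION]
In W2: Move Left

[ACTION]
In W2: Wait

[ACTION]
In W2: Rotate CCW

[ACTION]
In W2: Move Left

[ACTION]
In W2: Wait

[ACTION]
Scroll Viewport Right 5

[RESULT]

                     ┃                           
─────────────────────┨                           
30 ab ab ab 37 e7  e7┃                           
9b c7 c7 c7 c7 c7  c7┃                           
4f 4a 43 43 43 43  43┃━━━━━━━━━━━━┓              
c8 00 46 ec c3 21  91┃            ┃              
c2 3f 6f 2d f6 98  b┏━━━━━━━━━━━━━━━━━━━━━━━━━━━━
                    ┃ Tetris                     
                    ┠────────────────────────────
                    ┃          │Next:            
                    ┃          │ ▒               
                    ┃          │▒▒▒              
                    ┃          │                 
                    ┃          │                 
                    ┃          │                 
                    ┃     ████ │Score:           
                    ┗━━━━━━━━━━━━━━━━━━━━━━━━━━━━
                     ┃━━━━━━━━━━━━┛              
━━━━━━━━━━━━━━━━━━━━━┛                           


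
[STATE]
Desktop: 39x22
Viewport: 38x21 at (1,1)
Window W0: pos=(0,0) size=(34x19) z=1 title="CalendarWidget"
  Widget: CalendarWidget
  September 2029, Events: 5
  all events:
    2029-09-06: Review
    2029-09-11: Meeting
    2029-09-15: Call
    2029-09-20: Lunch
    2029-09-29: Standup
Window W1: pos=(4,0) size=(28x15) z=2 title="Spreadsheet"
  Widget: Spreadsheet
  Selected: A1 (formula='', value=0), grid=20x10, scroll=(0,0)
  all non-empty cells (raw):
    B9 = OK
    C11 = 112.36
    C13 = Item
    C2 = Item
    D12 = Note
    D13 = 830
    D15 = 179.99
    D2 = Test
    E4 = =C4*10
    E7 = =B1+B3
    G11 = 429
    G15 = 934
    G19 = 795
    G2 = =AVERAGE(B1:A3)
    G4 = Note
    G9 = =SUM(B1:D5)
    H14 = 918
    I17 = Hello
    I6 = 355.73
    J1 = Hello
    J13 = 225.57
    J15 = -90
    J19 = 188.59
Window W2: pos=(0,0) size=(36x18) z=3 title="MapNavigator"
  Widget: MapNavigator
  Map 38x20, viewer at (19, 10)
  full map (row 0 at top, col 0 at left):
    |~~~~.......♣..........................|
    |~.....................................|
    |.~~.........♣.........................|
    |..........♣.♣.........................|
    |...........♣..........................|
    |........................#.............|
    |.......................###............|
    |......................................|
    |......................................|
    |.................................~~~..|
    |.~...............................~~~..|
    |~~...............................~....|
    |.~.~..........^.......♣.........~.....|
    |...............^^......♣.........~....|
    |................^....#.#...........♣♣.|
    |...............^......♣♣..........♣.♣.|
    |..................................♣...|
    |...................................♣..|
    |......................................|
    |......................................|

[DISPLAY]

 MapNavigator                     ┃   
──────────────────────────────────┨   
........♣.♣.......................┃   
.........♣........................┃   
......................#...........┃   
.....................###..........┃   
..................................┃   
..................................┃   
...............................~~~┃   
.................@.............~~~┃   
...............................~..┃   
.~..........^.......♣.........~...┃   
.............^^......♣.........~..┃   
..............^....#.#...........♣┃   
.............^......♣♣..........♣.┃   
................................♣.┃   
━━━━━━━━━━━━━━━━━━━━━━━━━━━━━━━━━━┛   
━━━━━━━━━━━━━━━━━━━━━━━━━━━━━━━━┛     
                                      
                                      
                                      


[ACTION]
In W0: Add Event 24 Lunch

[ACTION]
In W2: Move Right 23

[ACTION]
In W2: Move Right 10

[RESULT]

 MapNavigator                     ┃   
──────────────────────────────────┨   
..................                ┃   
..................                ┃   
....#.............                ┃   
...###............                ┃   
..................                ┃   
..................                ┃   
.............~~~..                ┃   
.............~~~.@                ┃   
.............~....                ┃   
..♣.........~.....                ┃   
...♣.........~....                ┃   
.#.#...........♣♣.                ┃   
..♣♣..........♣.♣.                ┃   
..............♣...                ┃   
━━━━━━━━━━━━━━━━━━━━━━━━━━━━━━━━━━┛   
━━━━━━━━━━━━━━━━━━━━━━━━━━━━━━━━┛     
                                      
                                      
                                      


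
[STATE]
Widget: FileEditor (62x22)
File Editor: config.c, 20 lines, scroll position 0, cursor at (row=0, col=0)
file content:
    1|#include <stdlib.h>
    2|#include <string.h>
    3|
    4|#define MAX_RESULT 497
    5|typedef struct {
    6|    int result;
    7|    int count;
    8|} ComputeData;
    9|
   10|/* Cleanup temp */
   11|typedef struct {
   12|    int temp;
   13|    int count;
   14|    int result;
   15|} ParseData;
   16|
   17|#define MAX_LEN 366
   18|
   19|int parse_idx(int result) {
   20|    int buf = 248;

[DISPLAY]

█include <stdlib.h>                                          ▲
#include <string.h>                                          █
                                                             ░
#define MAX_RESULT 497                                       ░
typedef struct {                                             ░
    int result;                                              ░
    int count;                                               ░
} ComputeData;                                               ░
                                                             ░
/* Cleanup temp */                                           ░
typedef struct {                                             ░
    int temp;                                                ░
    int count;                                               ░
    int result;                                              ░
} ParseData;                                                 ░
                                                             ░
#define MAX_LEN 366                                          ░
                                                             ░
int parse_idx(int result) {                                  ░
    int buf = 248;                                           ░
                                                             ░
                                                             ▼


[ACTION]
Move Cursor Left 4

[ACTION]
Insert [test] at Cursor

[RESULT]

test█include <stdlib.h>                                      ▲
#include <string.h>                                          █
                                                             ░
#define MAX_RESULT 497                                       ░
typedef struct {                                             ░
    int result;                                              ░
    int count;                                               ░
} ComputeData;                                               ░
                                                             ░
/* Cleanup temp */                                           ░
typedef struct {                                             ░
    int temp;                                                ░
    int count;                                               ░
    int result;                                              ░
} ParseData;                                                 ░
                                                             ░
#define MAX_LEN 366                                          ░
                                                             ░
int parse_idx(int result) {                                  ░
    int buf = 248;                                           ░
                                                             ░
                                                             ▼


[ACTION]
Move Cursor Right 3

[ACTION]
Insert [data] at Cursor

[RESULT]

test#indata█lude <stdlib.h>                                  ▲
#include <string.h>                                          █
                                                             ░
#define MAX_RESULT 497                                       ░
typedef struct {                                             ░
    int result;                                              ░
    int count;                                               ░
} ComputeData;                                               ░
                                                             ░
/* Cleanup temp */                                           ░
typedef struct {                                             ░
    int temp;                                                ░
    int count;                                               ░
    int result;                                              ░
} ParseData;                                                 ░
                                                             ░
#define MAX_LEN 366                                          ░
                                                             ░
int parse_idx(int result) {                                  ░
    int buf = 248;                                           ░
                                                             ░
                                                             ▼


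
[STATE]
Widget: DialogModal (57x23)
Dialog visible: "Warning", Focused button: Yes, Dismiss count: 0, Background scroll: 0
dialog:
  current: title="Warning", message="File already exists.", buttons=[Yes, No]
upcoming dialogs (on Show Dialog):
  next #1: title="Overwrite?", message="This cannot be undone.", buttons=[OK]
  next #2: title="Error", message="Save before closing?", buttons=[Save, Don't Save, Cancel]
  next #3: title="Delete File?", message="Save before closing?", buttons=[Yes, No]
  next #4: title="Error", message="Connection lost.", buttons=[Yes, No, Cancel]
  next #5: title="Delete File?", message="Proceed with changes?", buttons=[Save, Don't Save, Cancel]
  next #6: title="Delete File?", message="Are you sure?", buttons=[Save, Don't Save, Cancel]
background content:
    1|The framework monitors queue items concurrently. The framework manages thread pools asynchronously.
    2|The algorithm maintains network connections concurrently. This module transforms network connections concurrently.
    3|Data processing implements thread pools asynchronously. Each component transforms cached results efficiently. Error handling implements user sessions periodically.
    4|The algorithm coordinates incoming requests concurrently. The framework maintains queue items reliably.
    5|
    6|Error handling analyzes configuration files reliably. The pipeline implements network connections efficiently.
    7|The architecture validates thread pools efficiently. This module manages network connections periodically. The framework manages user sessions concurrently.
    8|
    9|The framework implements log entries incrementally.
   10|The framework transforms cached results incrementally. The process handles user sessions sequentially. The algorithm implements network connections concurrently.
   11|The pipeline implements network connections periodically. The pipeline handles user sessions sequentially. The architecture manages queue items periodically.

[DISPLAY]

The framework monitors queue items concurrently. The fram
The algorithm maintains network connections concurrently.
Data processing implements thread pools asynchronously. E
The algorithm coordinates incoming requests concurrently.
                                                         
Error handling analyzes configuration files reliably. The
The architecture validates thread pools efficiently. This
                                                         
The framework implements log entries incrementally.      
The framework tr┌──────────────────────┐incrementally. Th
The pipeline imp│       Warning        │ons periodically.
                │ File already exists. │                 
                │      [Yes]  No       │                 
                └──────────────────────┘                 
                                                         
                                                         
                                                         
                                                         
                                                         
                                                         
                                                         
                                                         
                                                         


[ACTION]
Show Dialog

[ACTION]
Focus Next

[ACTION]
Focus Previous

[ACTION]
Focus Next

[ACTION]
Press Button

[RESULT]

The framework monitors queue items concurrently. The fram
The algorithm maintains network connections concurrently.
Data processing implements thread pools asynchronously. E
The algorithm coordinates incoming requests concurrently.
                                                         
Error handling analyzes configuration files reliably. The
The architecture validates thread pools efficiently. This
                                                         
The framework implements log entries incrementally.      
The framework transforms cached results incrementally. Th
The pipeline implements network connections periodically.
                                                         
                                                         
                                                         
                                                         
                                                         
                                                         
                                                         
                                                         
                                                         
                                                         
                                                         
                                                         


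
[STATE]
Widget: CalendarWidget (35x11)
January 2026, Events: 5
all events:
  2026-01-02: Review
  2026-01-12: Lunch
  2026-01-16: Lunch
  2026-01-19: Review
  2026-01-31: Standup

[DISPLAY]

            January 2026           
Mo Tu We Th Fr Sa Su               
          1  2*  3  4              
 5  6  7  8  9 10 11               
12* 13 14 15 16* 17 18             
19* 20 21 22 23 24 25              
26 27 28 29 30 31*                 
                                   
                                   
                                   
                                   


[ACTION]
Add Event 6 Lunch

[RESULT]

            January 2026           
Mo Tu We Th Fr Sa Su               
          1  2*  3  4              
 5  6*  7  8  9 10 11              
12* 13 14 15 16* 17 18             
19* 20 21 22 23 24 25              
26 27 28 29 30 31*                 
                                   
                                   
                                   
                                   


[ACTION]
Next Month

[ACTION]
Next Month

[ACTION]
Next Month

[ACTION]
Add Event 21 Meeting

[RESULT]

             April 2026            
Mo Tu We Th Fr Sa Su               
       1  2  3  4  5               
 6  7  8  9 10 11 12               
13 14 15 16 17 18 19               
20 21* 22 23 24 25 26              
27 28 29 30                        
                                   
                                   
                                   
                                   


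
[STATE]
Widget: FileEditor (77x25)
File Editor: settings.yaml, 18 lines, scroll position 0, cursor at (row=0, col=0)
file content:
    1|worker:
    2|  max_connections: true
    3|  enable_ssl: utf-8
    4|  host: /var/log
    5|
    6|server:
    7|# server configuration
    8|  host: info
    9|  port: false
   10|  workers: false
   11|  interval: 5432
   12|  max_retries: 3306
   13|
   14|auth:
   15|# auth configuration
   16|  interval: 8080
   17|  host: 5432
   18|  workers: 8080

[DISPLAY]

█orker:                                                                     ▲
  max_connections: true                                                     █
  enable_ssl: utf-8                                                         ░
  host: /var/log                                                            ░
                                                                            ░
server:                                                                     ░
# server configuration                                                      ░
  host: info                                                                ░
  port: false                                                               ░
  workers: false                                                            ░
  interval: 5432                                                            ░
  max_retries: 3306                                                         ░
                                                                            ░
auth:                                                                       ░
# auth configuration                                                        ░
  interval: 8080                                                            ░
  host: 5432                                                                ░
  workers: 8080                                                             ░
                                                                            ░
                                                                            ░
                                                                            ░
                                                                            ░
                                                                            ░
                                                                            ░
                                                                            ▼


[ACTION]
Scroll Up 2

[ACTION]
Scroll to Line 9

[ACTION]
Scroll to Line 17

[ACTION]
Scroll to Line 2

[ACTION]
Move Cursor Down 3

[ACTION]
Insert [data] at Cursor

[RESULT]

worker:                                                                     ▲
  max_connections: true                                                     █
  enable_ssl: utf-8                                                         ░
data█ host: /var/log                                                        ░
                                                                            ░
server:                                                                     ░
# server configuration                                                      ░
  host: info                                                                ░
  port: false                                                               ░
  workers: false                                                            ░
  interval: 5432                                                            ░
  max_retries: 3306                                                         ░
                                                                            ░
auth:                                                                       ░
# auth configuration                                                        ░
  interval: 8080                                                            ░
  host: 5432                                                                ░
  workers: 8080                                                             ░
                                                                            ░
                                                                            ░
                                                                            ░
                                                                            ░
                                                                            ░
                                                                            ░
                                                                            ▼
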